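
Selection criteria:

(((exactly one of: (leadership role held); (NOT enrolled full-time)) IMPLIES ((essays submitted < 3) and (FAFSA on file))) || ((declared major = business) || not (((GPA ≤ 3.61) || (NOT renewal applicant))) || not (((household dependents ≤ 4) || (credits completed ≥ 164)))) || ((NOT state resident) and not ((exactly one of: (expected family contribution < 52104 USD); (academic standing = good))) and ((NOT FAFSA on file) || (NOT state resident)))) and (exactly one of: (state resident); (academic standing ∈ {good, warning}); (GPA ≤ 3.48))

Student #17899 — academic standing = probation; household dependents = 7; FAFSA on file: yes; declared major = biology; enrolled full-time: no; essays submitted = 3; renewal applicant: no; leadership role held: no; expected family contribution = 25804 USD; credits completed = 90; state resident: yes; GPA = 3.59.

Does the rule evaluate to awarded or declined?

Awarded

Atomic conditions:
  leadership role held: no → false
  NOT enrolled full-time: no → true
  essays submitted < 3: 3 < 3 is false
  FAFSA on file: yes → true
  declared major = business: biology == business is false
  GPA ≤ 3.61: 3.59 ≤ 3.61 is true
  NOT renewal applicant: no → true
  household dependents ≤ 4: 7 ≤ 4 is false
  credits completed ≥ 164: 90 ≥ 164 is false
  NOT state resident: yes → false
  expected family contribution < 52104 USD: 25804 < 52104 is true
  academic standing = good: probation == good is false
  NOT FAFSA on file: yes → false
  state resident: yes → true
  academic standing ∈ {good, warning}: probation is not in the set → false
  GPA ≤ 3.48: 3.59 ≤ 3.48 is false
Combine:
[1.1.1] exactly-one(false, true) = true
[1.1.2] false AND true = false
[1.1] true → false = false
[1.2.2.1] true OR true = true
[1.2.2] NOT true = false
[1.2.3.1] false OR false = false
[1.2.3] NOT false = true
[1.2] false OR false OR true = true
[1.3.2.1] exactly-one(true, false) = true
[1.3.2] NOT true = false
[1.3.3] false OR false = false
[1.3] false AND false AND false = false
[1] false OR true OR false = true
[2] exactly-one(true, false, false) = true
[root] true AND true = true
Overall: true → awarded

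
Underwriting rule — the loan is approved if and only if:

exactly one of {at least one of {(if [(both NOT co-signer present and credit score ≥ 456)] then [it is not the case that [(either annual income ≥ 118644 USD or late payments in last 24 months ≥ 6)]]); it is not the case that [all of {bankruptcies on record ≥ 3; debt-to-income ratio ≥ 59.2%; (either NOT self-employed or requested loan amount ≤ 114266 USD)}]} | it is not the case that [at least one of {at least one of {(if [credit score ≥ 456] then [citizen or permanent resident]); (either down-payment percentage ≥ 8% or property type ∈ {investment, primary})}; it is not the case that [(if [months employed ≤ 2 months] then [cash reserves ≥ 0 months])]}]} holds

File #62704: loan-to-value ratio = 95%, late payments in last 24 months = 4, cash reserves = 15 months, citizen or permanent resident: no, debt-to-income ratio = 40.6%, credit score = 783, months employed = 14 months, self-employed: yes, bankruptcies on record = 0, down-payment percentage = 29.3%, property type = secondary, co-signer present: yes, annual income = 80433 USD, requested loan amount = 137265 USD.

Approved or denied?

Atomic conditions:
  NOT co-signer present: yes → false
  credit score ≥ 456: 783 ≥ 456 is true
  annual income ≥ 118644 USD: 80433 ≥ 118644 is false
  late payments in last 24 months ≥ 6: 4 ≥ 6 is false
  bankruptcies on record ≥ 3: 0 ≥ 3 is false
  debt-to-income ratio ≥ 59.2%: 40.6 ≥ 59.2 is false
  NOT self-employed: yes → false
  requested loan amount ≤ 114266 USD: 137265 ≤ 114266 is false
  citizen or permanent resident: no → false
  down-payment percentage ≥ 8%: 29.3 ≥ 8 is true
  property type ∈ {investment, primary}: secondary is not in the set → false
  months employed ≤ 2 months: 14 ≤ 2 is false
  cash reserves ≥ 0 months: 15 ≥ 0 is true
Combine:
[1.1.1] false AND true = false
[1.1.2.1] false OR false = false
[1.1.2] NOT false = true
[1.1] false → true (antecedent false ⇒ implication holds) = true
[1.2.1.3] false OR false = false
[1.2.1] false AND false AND false = false
[1.2] NOT false = true
[1] true OR true = true
[2.1.1.1] true → false = false
[2.1.1.2] true OR false = true
[2.1.1] false OR true = true
[2.1.2.1] false → true (antecedent false ⇒ implication holds) = true
[2.1.2] NOT true = false
[2.1] true OR false = true
[2] NOT true = false
[root] exactly-one(true, false) = true
Overall: true → approved

Approved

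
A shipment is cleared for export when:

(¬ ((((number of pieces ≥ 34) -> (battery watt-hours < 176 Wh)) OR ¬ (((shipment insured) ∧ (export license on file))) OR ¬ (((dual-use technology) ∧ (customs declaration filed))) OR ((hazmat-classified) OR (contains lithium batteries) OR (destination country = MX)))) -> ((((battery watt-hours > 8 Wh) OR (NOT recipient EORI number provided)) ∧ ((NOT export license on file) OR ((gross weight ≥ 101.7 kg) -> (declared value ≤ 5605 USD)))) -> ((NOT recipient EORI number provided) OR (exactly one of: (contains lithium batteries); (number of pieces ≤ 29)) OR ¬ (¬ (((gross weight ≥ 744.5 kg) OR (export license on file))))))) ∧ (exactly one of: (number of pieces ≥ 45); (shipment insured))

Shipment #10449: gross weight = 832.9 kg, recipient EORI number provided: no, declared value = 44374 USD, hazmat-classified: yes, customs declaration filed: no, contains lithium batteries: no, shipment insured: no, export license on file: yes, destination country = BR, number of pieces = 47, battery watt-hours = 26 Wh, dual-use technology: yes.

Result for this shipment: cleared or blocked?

Atomic conditions:
  number of pieces ≥ 34: 47 ≥ 34 is true
  battery watt-hours < 176 Wh: 26 < 176 is true
  shipment insured: no → false
  export license on file: yes → true
  dual-use technology: yes → true
  customs declaration filed: no → false
  hazmat-classified: yes → true
  contains lithium batteries: no → false
  destination country = MX: BR == MX is false
  battery watt-hours > 8 Wh: 26 > 8 is true
  NOT recipient EORI number provided: no → true
  NOT export license on file: yes → false
  gross weight ≥ 101.7 kg: 832.9 ≥ 101.7 is true
  declared value ≤ 5605 USD: 44374 ≤ 5605 is false
  number of pieces ≤ 29: 47 ≤ 29 is false
  gross weight ≥ 744.5 kg: 832.9 ≥ 744.5 is true
  number of pieces ≥ 45: 47 ≥ 45 is true
Combine:
[1.1.1.1] true → true = true
[1.1.1.2.1] false AND true = false
[1.1.1.2] NOT false = true
[1.1.1.3.1] true AND false = false
[1.1.1.3] NOT false = true
[1.1.1.4] true OR false OR false = true
[1.1.1] true OR true OR true OR true = true
[1.1] NOT true = false
[1.2.1.1] true OR true = true
[1.2.1.2.2] true → false = false
[1.2.1.2] false OR false = false
[1.2.1] true AND false = false
[1.2.2.2] exactly-one(false, false) = false
[1.2.2.3.1.1] true OR true = true
[1.2.2.3.1] NOT true = false
[1.2.2.3] NOT false = true
[1.2.2] true OR false OR true = true
[1.2] false → true (antecedent false ⇒ implication holds) = true
[1] false → true (antecedent false ⇒ implication holds) = true
[2] exactly-one(true, false) = true
[root] true AND true = true
Overall: true → cleared

Cleared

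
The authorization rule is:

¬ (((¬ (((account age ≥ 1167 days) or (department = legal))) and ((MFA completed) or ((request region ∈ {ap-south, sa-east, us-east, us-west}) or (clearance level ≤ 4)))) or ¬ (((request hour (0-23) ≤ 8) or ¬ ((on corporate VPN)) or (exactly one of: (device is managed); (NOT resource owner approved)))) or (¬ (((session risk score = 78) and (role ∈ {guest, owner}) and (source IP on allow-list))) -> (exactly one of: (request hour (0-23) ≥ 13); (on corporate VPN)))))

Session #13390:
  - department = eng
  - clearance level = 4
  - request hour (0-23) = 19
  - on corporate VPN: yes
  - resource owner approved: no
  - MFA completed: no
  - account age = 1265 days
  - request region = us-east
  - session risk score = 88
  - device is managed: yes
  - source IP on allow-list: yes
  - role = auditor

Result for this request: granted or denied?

Atomic conditions:
  account age ≥ 1167 days: 1265 ≥ 1167 is true
  department = legal: eng == legal is false
  MFA completed: no → false
  request region ∈ {ap-south, sa-east, us-east, us-west}: us-east is in the set → true
  clearance level ≤ 4: 4 ≤ 4 is true
  request hour (0-23) ≤ 8: 19 ≤ 8 is false
  on corporate VPN: yes → true
  device is managed: yes → true
  NOT resource owner approved: no → true
  session risk score = 78: 88 == 78 is false
  role ∈ {guest, owner}: auditor is not in the set → false
  source IP on allow-list: yes → true
  request hour (0-23) ≥ 13: 19 ≥ 13 is true
Combine:
[1.1.1.1] true OR false = true
[1.1.1] NOT true = false
[1.1.2.2] true OR true = true
[1.1.2] false OR true = true
[1.1] false AND true = false
[1.2.1.2] NOT true = false
[1.2.1.3] exactly-one(true, true) = false
[1.2.1] false OR false OR false = false
[1.2] NOT false = true
[1.3.1.1] false AND false AND true = false
[1.3.1] NOT false = true
[1.3.2] exactly-one(true, true) = false
[1.3] true → false = false
[1] false OR true OR false = true
[root] NOT true = false
Overall: false → denied

Denied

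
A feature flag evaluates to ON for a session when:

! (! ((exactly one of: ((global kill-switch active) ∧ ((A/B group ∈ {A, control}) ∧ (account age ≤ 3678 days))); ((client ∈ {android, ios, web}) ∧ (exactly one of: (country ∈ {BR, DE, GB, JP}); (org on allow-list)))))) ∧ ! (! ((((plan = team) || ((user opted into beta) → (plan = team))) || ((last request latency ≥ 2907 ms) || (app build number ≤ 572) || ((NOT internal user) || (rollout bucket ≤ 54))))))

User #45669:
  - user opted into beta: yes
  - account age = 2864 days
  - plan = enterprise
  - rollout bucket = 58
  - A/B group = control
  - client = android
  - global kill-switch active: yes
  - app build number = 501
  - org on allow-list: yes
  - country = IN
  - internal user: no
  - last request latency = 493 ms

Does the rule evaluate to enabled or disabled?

Atomic conditions:
  global kill-switch active: yes → true
  A/B group ∈ {A, control}: control is in the set → true
  account age ≤ 3678 days: 2864 ≤ 3678 is true
  client ∈ {android, ios, web}: android is in the set → true
  country ∈ {BR, DE, GB, JP}: IN is not in the set → false
  org on allow-list: yes → true
  plan = team: enterprise == team is false
  user opted into beta: yes → true
  last request latency ≥ 2907 ms: 493 ≥ 2907 is false
  app build number ≤ 572: 501 ≤ 572 is true
  NOT internal user: no → true
  rollout bucket ≤ 54: 58 ≤ 54 is false
Combine:
[1.1.1.1.2] true AND true = true
[1.1.1.1] true AND true = true
[1.1.1.2.2] exactly-one(false, true) = true
[1.1.1.2] true AND true = true
[1.1.1] exactly-one(true, true) = false
[1.1] NOT false = true
[1] NOT true = false
[2.1.1.1.2] true → false = false
[2.1.1.1] false OR false = false
[2.1.1.2.3] true OR false = true
[2.1.1.2] false OR true OR true = true
[2.1.1] false OR true = true
[2.1] NOT true = false
[2] NOT false = true
[root] false AND true = false
Overall: false → disabled

Disabled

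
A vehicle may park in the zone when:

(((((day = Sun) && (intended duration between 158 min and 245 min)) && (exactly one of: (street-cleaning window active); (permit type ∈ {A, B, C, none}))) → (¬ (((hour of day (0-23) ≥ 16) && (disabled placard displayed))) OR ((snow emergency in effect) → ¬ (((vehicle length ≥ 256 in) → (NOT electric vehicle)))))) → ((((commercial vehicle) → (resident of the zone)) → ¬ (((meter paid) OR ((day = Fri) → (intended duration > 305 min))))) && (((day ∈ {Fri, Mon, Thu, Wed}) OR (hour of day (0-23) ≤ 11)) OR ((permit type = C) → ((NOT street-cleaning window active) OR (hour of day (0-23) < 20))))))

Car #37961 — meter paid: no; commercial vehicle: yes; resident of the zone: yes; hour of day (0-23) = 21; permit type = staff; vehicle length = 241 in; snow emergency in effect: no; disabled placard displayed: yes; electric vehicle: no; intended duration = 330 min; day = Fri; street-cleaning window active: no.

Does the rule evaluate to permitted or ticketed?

Atomic conditions:
  day = Sun: Fri == Sun is false
  intended duration between 158 min and 245 min: 330 in [158, 245] is false
  street-cleaning window active: no → false
  permit type ∈ {A, B, C, none}: staff is not in the set → false
  hour of day (0-23) ≥ 16: 21 ≥ 16 is true
  disabled placard displayed: yes → true
  snow emergency in effect: no → false
  vehicle length ≥ 256 in: 241 ≥ 256 is false
  NOT electric vehicle: no → true
  commercial vehicle: yes → true
  resident of the zone: yes → true
  meter paid: no → false
  day = Fri: Fri == Fri is true
  intended duration > 305 min: 330 > 305 is true
  day ∈ {Fri, Mon, Thu, Wed}: Fri is in the set → true
  hour of day (0-23) ≤ 11: 21 ≤ 11 is false
  permit type = C: staff == C is false
  NOT street-cleaning window active: no → true
  hour of day (0-23) < 20: 21 < 20 is false
Combine:
[1.1.1] false AND false = false
[1.1.2] exactly-one(false, false) = false
[1.1] false AND false = false
[1.2.1.1] true AND true = true
[1.2.1] NOT true = false
[1.2.2.2.1] false → true (antecedent false ⇒ implication holds) = true
[1.2.2.2] NOT true = false
[1.2.2] false → false (antecedent false ⇒ implication holds) = true
[1.2] false OR true = true
[1] false → true (antecedent false ⇒ implication holds) = true
[2.1.1] true → true = true
[2.1.2.1.2] true → true = true
[2.1.2.1] false OR true = true
[2.1.2] NOT true = false
[2.1] true → false = false
[2.2.1] true OR false = true
[2.2.2.2] true OR false = true
[2.2.2] false → true (antecedent false ⇒ implication holds) = true
[2.2] true OR true = true
[2] false AND true = false
[root] true → false = false
Overall: false → ticketed

Ticketed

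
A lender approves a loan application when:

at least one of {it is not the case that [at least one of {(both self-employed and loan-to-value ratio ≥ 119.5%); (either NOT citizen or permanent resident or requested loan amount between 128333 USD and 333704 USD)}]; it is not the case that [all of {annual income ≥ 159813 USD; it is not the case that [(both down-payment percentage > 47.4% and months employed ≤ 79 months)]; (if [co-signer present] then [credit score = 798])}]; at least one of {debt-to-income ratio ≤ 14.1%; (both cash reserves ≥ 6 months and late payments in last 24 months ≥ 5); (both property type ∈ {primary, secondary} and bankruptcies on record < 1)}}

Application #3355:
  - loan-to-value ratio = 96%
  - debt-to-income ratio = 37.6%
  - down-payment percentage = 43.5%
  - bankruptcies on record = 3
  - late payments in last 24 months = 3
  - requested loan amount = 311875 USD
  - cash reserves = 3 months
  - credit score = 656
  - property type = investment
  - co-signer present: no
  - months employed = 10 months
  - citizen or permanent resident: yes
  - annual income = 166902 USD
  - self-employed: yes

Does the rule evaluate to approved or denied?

Denied

Atomic conditions:
  self-employed: yes → true
  loan-to-value ratio ≥ 119.5%: 96 ≥ 119.5 is false
  NOT citizen or permanent resident: yes → false
  requested loan amount between 128333 USD and 333704 USD: 311875 in [128333, 333704] is true
  annual income ≥ 159813 USD: 166902 ≥ 159813 is true
  down-payment percentage > 47.4%: 43.5 > 47.4 is false
  months employed ≤ 79 months: 10 ≤ 79 is true
  co-signer present: no → false
  credit score = 798: 656 == 798 is false
  debt-to-income ratio ≤ 14.1%: 37.6 ≤ 14.1 is false
  cash reserves ≥ 6 months: 3 ≥ 6 is false
  late payments in last 24 months ≥ 5: 3 ≥ 5 is false
  property type ∈ {primary, secondary}: investment is not in the set → false
  bankruptcies on record < 1: 3 < 1 is false
Combine:
[1.1.1] true AND false = false
[1.1.2] false OR true = true
[1.1] false OR true = true
[1] NOT true = false
[2.1.2.1] false AND true = false
[2.1.2] NOT false = true
[2.1.3] false → false (antecedent false ⇒ implication holds) = true
[2.1] true AND true AND true = true
[2] NOT true = false
[3.2] false AND false = false
[3.3] false AND false = false
[3] false OR false OR false = false
[root] false OR false OR false = false
Overall: false → denied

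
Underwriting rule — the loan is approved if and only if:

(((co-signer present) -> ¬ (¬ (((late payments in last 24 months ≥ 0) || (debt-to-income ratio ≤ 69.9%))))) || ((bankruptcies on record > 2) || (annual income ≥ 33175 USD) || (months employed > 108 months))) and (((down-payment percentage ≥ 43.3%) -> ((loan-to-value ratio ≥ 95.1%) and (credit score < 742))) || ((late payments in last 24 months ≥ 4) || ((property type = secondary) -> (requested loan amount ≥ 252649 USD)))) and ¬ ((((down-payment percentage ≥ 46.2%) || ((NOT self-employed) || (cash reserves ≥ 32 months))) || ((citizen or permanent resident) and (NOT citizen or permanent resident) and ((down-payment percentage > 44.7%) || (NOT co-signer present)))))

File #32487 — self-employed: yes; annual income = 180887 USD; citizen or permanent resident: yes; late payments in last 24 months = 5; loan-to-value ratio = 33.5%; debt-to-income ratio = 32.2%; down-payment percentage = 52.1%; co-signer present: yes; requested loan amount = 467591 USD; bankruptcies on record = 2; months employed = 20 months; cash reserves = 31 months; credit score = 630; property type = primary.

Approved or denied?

Atomic conditions:
  co-signer present: yes → true
  late payments in last 24 months ≥ 0: 5 ≥ 0 is true
  debt-to-income ratio ≤ 69.9%: 32.2 ≤ 69.9 is true
  bankruptcies on record > 2: 2 > 2 is false
  annual income ≥ 33175 USD: 180887 ≥ 33175 is true
  months employed > 108 months: 20 > 108 is false
  down-payment percentage ≥ 43.3%: 52.1 ≥ 43.3 is true
  loan-to-value ratio ≥ 95.1%: 33.5 ≥ 95.1 is false
  credit score < 742: 630 < 742 is true
  late payments in last 24 months ≥ 4: 5 ≥ 4 is true
  property type = secondary: primary == secondary is false
  requested loan amount ≥ 252649 USD: 467591 ≥ 252649 is true
  down-payment percentage ≥ 46.2%: 52.1 ≥ 46.2 is true
  NOT self-employed: yes → false
  cash reserves ≥ 32 months: 31 ≥ 32 is false
  citizen or permanent resident: yes → true
  NOT citizen or permanent resident: yes → false
  down-payment percentage > 44.7%: 52.1 > 44.7 is true
  NOT co-signer present: yes → false
Combine:
[1.1.2.1.1] true OR true = true
[1.1.2.1] NOT true = false
[1.1.2] NOT false = true
[1.1] true → true = true
[1.2] false OR true OR false = true
[1] true OR true = true
[2.1.2] false AND true = false
[2.1] true → false = false
[2.2.2] false → true (antecedent false ⇒ implication holds) = true
[2.2] true OR true = true
[2] false OR true = true
[3.1.1.2] false OR false = false
[3.1.1] true OR false = true
[3.1.2.3] true OR false = true
[3.1.2] true AND false AND true = false
[3.1] true OR false = true
[3] NOT true = false
[root] true AND true AND false = false
Overall: false → denied

Denied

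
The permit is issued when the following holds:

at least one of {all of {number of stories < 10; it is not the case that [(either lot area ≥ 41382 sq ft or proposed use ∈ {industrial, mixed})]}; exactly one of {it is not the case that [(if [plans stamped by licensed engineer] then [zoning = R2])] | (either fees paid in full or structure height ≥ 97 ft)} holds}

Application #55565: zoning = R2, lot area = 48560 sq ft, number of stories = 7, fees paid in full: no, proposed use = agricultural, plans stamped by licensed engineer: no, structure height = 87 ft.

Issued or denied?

Denied

Atomic conditions:
  number of stories < 10: 7 < 10 is true
  lot area ≥ 41382 sq ft: 48560 ≥ 41382 is true
  proposed use ∈ {industrial, mixed}: agricultural is not in the set → false
  plans stamped by licensed engineer: no → false
  zoning = R2: R2 == R2 is true
  fees paid in full: no → false
  structure height ≥ 97 ft: 87 ≥ 97 is false
Combine:
[1.2.1] true OR false = true
[1.2] NOT true = false
[1] true AND false = false
[2.1.1] false → true (antecedent false ⇒ implication holds) = true
[2.1] NOT true = false
[2.2] false OR false = false
[2] exactly-one(false, false) = false
[root] false OR false = false
Overall: false → denied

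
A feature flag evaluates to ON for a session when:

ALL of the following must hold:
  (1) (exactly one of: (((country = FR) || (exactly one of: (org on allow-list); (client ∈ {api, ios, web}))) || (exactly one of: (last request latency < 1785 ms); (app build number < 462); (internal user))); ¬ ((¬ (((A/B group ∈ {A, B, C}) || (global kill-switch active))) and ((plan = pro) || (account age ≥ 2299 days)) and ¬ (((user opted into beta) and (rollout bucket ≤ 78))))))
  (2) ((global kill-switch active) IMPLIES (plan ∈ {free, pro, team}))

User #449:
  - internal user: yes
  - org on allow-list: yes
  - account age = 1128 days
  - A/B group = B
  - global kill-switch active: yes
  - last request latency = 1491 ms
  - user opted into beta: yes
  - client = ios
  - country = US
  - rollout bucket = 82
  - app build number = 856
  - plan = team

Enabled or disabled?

Enabled

Atomic conditions:
  country = FR: US == FR is false
  org on allow-list: yes → true
  client ∈ {api, ios, web}: ios is in the set → true
  last request latency < 1785 ms: 1491 < 1785 is true
  app build number < 462: 856 < 462 is false
  internal user: yes → true
  A/B group ∈ {A, B, C}: B is in the set → true
  global kill-switch active: yes → true
  plan = pro: team == pro is false
  account age ≥ 2299 days: 1128 ≥ 2299 is false
  user opted into beta: yes → true
  rollout bucket ≤ 78: 82 ≤ 78 is false
  plan ∈ {free, pro, team}: team is in the set → true
Combine:
[1.1.1.2] exactly-one(true, true) = false
[1.1.1] false OR false = false
[1.1.2] exactly-one(true, false, true) = false
[1.1] false OR false = false
[1.2.1.1.1] true OR true = true
[1.2.1.1] NOT true = false
[1.2.1.2] false OR false = false
[1.2.1.3.1] true AND false = false
[1.2.1.3] NOT false = true
[1.2.1] false AND false AND true = false
[1.2] NOT false = true
[1] exactly-one(false, true) = true
[2] true → true = true
[root] true AND true = true
Overall: true → enabled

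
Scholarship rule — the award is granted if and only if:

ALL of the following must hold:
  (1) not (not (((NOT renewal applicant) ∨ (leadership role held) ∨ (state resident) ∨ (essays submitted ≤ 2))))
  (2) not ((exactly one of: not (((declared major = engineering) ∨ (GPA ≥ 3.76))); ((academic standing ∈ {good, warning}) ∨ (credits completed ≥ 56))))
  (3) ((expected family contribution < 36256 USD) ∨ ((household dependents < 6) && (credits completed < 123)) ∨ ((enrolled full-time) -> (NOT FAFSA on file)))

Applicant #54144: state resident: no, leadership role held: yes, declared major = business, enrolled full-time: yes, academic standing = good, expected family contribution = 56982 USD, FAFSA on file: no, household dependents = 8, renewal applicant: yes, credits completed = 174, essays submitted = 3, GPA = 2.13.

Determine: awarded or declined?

Atomic conditions:
  NOT renewal applicant: yes → false
  leadership role held: yes → true
  state resident: no → false
  essays submitted ≤ 2: 3 ≤ 2 is false
  declared major = engineering: business == engineering is false
  GPA ≥ 3.76: 2.13 ≥ 3.76 is false
  academic standing ∈ {good, warning}: good is in the set → true
  credits completed ≥ 56: 174 ≥ 56 is true
  expected family contribution < 36256 USD: 56982 < 36256 is false
  household dependents < 6: 8 < 6 is false
  credits completed < 123: 174 < 123 is false
  enrolled full-time: yes → true
  NOT FAFSA on file: no → true
Combine:
[1.1.1] false OR true OR false OR false = true
[1.1] NOT true = false
[1] NOT false = true
[2.1.1.1] false OR false = false
[2.1.1] NOT false = true
[2.1.2] true OR true = true
[2.1] exactly-one(true, true) = false
[2] NOT false = true
[3.2] false AND false = false
[3.3] true → true = true
[3] false OR false OR true = true
[root] true AND true AND true = true
Overall: true → awarded

Awarded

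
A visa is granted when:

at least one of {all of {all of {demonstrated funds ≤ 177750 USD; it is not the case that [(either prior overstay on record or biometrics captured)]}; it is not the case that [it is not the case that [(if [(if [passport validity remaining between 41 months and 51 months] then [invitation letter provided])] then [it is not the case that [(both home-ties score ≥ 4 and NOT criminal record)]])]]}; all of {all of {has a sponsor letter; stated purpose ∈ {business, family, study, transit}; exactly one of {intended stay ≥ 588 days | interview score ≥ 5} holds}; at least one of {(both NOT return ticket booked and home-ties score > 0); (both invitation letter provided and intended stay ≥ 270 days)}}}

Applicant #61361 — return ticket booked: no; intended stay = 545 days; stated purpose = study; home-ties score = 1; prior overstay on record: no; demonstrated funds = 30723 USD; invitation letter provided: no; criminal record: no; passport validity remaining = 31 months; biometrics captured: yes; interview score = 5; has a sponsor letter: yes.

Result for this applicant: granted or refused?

Atomic conditions:
  demonstrated funds ≤ 177750 USD: 30723 ≤ 177750 is true
  prior overstay on record: no → false
  biometrics captured: yes → true
  passport validity remaining between 41 months and 51 months: 31 in [41, 51] is false
  invitation letter provided: no → false
  home-ties score ≥ 4: 1 ≥ 4 is false
  NOT criminal record: no → true
  has a sponsor letter: yes → true
  stated purpose ∈ {business, family, study, transit}: study is in the set → true
  intended stay ≥ 588 days: 545 ≥ 588 is false
  interview score ≥ 5: 5 ≥ 5 is true
  NOT return ticket booked: no → true
  home-ties score > 0: 1 > 0 is true
  intended stay ≥ 270 days: 545 ≥ 270 is true
Combine:
[1.1.2.1] false OR true = true
[1.1.2] NOT true = false
[1.1] true AND false = false
[1.2.1.1.1] false → false (antecedent false ⇒ implication holds) = true
[1.2.1.1.2.1] false AND true = false
[1.2.1.1.2] NOT false = true
[1.2.1.1] true → true = true
[1.2.1] NOT true = false
[1.2] NOT false = true
[1] false AND true = false
[2.1.3] exactly-one(false, true) = true
[2.1] true AND true AND true = true
[2.2.1] true AND true = true
[2.2.2] false AND true = false
[2.2] true OR false = true
[2] true AND true = true
[root] false OR true = true
Overall: true → granted

Granted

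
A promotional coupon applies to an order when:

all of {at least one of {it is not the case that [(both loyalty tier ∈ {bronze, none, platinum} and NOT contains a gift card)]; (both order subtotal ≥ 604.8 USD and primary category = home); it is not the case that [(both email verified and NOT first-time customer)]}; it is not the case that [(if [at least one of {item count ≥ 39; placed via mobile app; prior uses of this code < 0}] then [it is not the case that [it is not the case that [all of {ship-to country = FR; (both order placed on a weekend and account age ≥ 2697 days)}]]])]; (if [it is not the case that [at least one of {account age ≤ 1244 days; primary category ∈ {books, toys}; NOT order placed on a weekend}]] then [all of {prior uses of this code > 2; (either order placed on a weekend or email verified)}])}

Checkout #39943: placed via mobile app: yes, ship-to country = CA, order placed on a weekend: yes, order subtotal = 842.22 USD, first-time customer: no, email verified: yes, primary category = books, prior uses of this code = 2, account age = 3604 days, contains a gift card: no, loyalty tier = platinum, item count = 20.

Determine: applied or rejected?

Rejected

Atomic conditions:
  loyalty tier ∈ {bronze, none, platinum}: platinum is in the set → true
  NOT contains a gift card: no → true
  order subtotal ≥ 604.8 USD: 842.22 ≥ 604.8 is true
  primary category = home: books == home is false
  email verified: yes → true
  NOT first-time customer: no → true
  item count ≥ 39: 20 ≥ 39 is false
  placed via mobile app: yes → true
  prior uses of this code < 0: 2 < 0 is false
  ship-to country = FR: CA == FR is false
  order placed on a weekend: yes → true
  account age ≥ 2697 days: 3604 ≥ 2697 is true
  account age ≤ 1244 days: 3604 ≤ 1244 is false
  primary category ∈ {books, toys}: books is in the set → true
  NOT order placed on a weekend: yes → false
  prior uses of this code > 2: 2 > 2 is false
Combine:
[1.1.1] true AND true = true
[1.1] NOT true = false
[1.2] true AND false = false
[1.3.1] true AND true = true
[1.3] NOT true = false
[1] false OR false OR false = false
[2.1.1] false OR true OR false = true
[2.1.2.1.1.2] true AND true = true
[2.1.2.1.1] false AND true = false
[2.1.2.1] NOT false = true
[2.1.2] NOT true = false
[2.1] true → false = false
[2] NOT false = true
[3.1.1] false OR true OR false = true
[3.1] NOT true = false
[3.2.2] true OR true = true
[3.2] false AND true = false
[3] false → false (antecedent false ⇒ implication holds) = true
[root] false AND true AND true = false
Overall: false → rejected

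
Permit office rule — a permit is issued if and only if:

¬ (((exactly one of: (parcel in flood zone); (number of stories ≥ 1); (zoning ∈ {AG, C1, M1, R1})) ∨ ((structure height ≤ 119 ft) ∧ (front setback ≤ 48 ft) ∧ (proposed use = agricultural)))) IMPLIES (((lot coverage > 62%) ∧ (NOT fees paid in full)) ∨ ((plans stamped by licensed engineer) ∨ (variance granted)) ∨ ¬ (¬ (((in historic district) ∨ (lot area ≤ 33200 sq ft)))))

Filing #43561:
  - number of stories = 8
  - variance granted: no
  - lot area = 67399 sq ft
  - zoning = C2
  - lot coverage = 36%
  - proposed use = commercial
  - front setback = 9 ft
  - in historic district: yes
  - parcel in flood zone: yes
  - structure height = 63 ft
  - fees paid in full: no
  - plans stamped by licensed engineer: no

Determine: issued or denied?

Issued

Atomic conditions:
  parcel in flood zone: yes → true
  number of stories ≥ 1: 8 ≥ 1 is true
  zoning ∈ {AG, C1, M1, R1}: C2 is not in the set → false
  structure height ≤ 119 ft: 63 ≤ 119 is true
  front setback ≤ 48 ft: 9 ≤ 48 is true
  proposed use = agricultural: commercial == agricultural is false
  lot coverage > 62%: 36 > 62 is false
  NOT fees paid in full: no → true
  plans stamped by licensed engineer: no → false
  variance granted: no → false
  in historic district: yes → true
  lot area ≤ 33200 sq ft: 67399 ≤ 33200 is false
Combine:
[1.1.1] exactly-one(true, true, false) = false
[1.1.2] true AND true AND false = false
[1.1] false OR false = false
[1] NOT false = true
[2.1] false AND true = false
[2.2] false OR false = false
[2.3.1.1] true OR false = true
[2.3.1] NOT true = false
[2.3] NOT false = true
[2] false OR false OR true = true
[root] true → true = true
Overall: true → issued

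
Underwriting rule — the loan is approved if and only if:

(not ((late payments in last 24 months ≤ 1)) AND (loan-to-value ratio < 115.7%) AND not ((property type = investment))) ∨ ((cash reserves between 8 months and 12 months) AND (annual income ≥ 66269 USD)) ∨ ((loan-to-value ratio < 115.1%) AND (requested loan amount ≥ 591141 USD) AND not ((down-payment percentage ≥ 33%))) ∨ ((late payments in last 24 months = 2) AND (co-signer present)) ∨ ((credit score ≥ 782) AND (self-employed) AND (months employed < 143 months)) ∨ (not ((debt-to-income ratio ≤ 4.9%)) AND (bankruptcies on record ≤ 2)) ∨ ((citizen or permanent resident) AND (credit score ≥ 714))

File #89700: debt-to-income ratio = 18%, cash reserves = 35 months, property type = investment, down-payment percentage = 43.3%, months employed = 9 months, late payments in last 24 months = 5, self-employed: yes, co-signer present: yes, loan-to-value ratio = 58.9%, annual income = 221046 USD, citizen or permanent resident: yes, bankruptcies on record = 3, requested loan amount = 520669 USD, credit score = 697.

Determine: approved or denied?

Denied

Atomic conditions:
  late payments in last 24 months ≤ 1: 5 ≤ 1 is false
  loan-to-value ratio < 115.7%: 58.9 < 115.7 is true
  property type = investment: investment == investment is true
  cash reserves between 8 months and 12 months: 35 in [8, 12] is false
  annual income ≥ 66269 USD: 221046 ≥ 66269 is true
  loan-to-value ratio < 115.1%: 58.9 < 115.1 is true
  requested loan amount ≥ 591141 USD: 520669 ≥ 591141 is false
  down-payment percentage ≥ 33%: 43.3 ≥ 33 is true
  late payments in last 24 months = 2: 5 == 2 is false
  co-signer present: yes → true
  credit score ≥ 782: 697 ≥ 782 is false
  self-employed: yes → true
  months employed < 143 months: 9 < 143 is true
  debt-to-income ratio ≤ 4.9%: 18 ≤ 4.9 is false
  bankruptcies on record ≤ 2: 3 ≤ 2 is false
  citizen or permanent resident: yes → true
  credit score ≥ 714: 697 ≥ 714 is false
Combine:
[1.1] NOT false = true
[1.3] NOT true = false
[1] true AND true AND false = false
[2] false AND true = false
[3.3] NOT true = false
[3] true AND false AND false = false
[4] false AND true = false
[5] false AND true AND true = false
[6.1] NOT false = true
[6] true AND false = false
[7] true AND false = false
[root] false OR false OR false OR false OR false OR false OR false = false
Overall: false → denied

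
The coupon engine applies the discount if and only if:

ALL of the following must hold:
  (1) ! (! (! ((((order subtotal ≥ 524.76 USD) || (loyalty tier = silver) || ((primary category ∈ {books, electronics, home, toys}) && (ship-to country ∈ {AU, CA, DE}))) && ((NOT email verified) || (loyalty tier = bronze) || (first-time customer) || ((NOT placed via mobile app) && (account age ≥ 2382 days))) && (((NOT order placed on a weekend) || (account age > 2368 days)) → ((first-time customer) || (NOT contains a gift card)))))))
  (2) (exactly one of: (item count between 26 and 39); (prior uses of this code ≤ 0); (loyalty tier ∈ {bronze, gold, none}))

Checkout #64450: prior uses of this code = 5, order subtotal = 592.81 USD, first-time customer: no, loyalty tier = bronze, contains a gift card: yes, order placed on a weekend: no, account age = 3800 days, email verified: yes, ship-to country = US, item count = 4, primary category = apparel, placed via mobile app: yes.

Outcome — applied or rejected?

Applied

Atomic conditions:
  order subtotal ≥ 524.76 USD: 592.81 ≥ 524.76 is true
  loyalty tier = silver: bronze == silver is false
  primary category ∈ {books, electronics, home, toys}: apparel is not in the set → false
  ship-to country ∈ {AU, CA, DE}: US is not in the set → false
  NOT email verified: yes → false
  loyalty tier = bronze: bronze == bronze is true
  first-time customer: no → false
  NOT placed via mobile app: yes → false
  account age ≥ 2382 days: 3800 ≥ 2382 is true
  NOT order placed on a weekend: no → true
  account age > 2368 days: 3800 > 2368 is true
  NOT contains a gift card: yes → false
  item count between 26 and 39: 4 in [26, 39] is false
  prior uses of this code ≤ 0: 5 ≤ 0 is false
  loyalty tier ∈ {bronze, gold, none}: bronze is in the set → true
Combine:
[1.1.1.1.1.3] false AND false = false
[1.1.1.1.1] true OR false OR false = true
[1.1.1.1.2.4] false AND true = false
[1.1.1.1.2] false OR true OR false OR false = true
[1.1.1.1.3.1] true OR true = true
[1.1.1.1.3.2] false OR false = false
[1.1.1.1.3] true → false = false
[1.1.1.1] true AND true AND false = false
[1.1.1] NOT false = true
[1.1] NOT true = false
[1] NOT false = true
[2] exactly-one(false, false, true) = true
[root] true AND true = true
Overall: true → applied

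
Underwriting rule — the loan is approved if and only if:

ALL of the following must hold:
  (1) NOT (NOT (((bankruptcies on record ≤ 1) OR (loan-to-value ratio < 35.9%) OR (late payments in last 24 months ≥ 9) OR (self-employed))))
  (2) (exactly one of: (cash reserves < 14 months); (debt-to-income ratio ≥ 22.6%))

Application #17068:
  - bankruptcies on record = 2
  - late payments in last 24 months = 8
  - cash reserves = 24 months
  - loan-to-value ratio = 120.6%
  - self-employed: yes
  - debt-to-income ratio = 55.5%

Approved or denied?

Atomic conditions:
  bankruptcies on record ≤ 1: 2 ≤ 1 is false
  loan-to-value ratio < 35.9%: 120.6 < 35.9 is false
  late payments in last 24 months ≥ 9: 8 ≥ 9 is false
  self-employed: yes → true
  cash reserves < 14 months: 24 < 14 is false
  debt-to-income ratio ≥ 22.6%: 55.5 ≥ 22.6 is true
Combine:
[1.1.1] false OR false OR false OR true = true
[1.1] NOT true = false
[1] NOT false = true
[2] exactly-one(false, true) = true
[root] true AND true = true
Overall: true → approved

Approved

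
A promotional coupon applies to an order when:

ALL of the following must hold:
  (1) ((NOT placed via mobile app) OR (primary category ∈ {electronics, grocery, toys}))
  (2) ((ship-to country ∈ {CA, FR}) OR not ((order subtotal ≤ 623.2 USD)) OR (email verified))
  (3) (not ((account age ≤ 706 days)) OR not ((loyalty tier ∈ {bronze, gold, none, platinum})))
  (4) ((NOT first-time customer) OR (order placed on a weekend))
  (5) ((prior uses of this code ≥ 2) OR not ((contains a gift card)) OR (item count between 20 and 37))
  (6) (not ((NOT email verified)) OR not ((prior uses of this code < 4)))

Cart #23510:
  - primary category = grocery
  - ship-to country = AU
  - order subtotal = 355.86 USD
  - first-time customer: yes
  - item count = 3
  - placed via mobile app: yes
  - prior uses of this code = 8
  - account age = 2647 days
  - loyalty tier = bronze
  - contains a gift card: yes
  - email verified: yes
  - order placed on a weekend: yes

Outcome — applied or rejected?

Atomic conditions:
  NOT placed via mobile app: yes → false
  primary category ∈ {electronics, grocery, toys}: grocery is in the set → true
  ship-to country ∈ {CA, FR}: AU is not in the set → false
  order subtotal ≤ 623.2 USD: 355.86 ≤ 623.2 is true
  email verified: yes → true
  account age ≤ 706 days: 2647 ≤ 706 is false
  loyalty tier ∈ {bronze, gold, none, platinum}: bronze is in the set → true
  NOT first-time customer: yes → false
  order placed on a weekend: yes → true
  prior uses of this code ≥ 2: 8 ≥ 2 is true
  contains a gift card: yes → true
  item count between 20 and 37: 3 in [20, 37] is false
  NOT email verified: yes → false
  prior uses of this code < 4: 8 < 4 is false
Combine:
[1] false OR true = true
[2.2] NOT true = false
[2] false OR false OR true = true
[3.1] NOT false = true
[3.2] NOT true = false
[3] true OR false = true
[4] false OR true = true
[5.2] NOT true = false
[5] true OR false OR false = true
[6.1] NOT false = true
[6.2] NOT false = true
[6] true OR true = true
[root] true AND true AND true AND true AND true AND true = true
Overall: true → applied

Applied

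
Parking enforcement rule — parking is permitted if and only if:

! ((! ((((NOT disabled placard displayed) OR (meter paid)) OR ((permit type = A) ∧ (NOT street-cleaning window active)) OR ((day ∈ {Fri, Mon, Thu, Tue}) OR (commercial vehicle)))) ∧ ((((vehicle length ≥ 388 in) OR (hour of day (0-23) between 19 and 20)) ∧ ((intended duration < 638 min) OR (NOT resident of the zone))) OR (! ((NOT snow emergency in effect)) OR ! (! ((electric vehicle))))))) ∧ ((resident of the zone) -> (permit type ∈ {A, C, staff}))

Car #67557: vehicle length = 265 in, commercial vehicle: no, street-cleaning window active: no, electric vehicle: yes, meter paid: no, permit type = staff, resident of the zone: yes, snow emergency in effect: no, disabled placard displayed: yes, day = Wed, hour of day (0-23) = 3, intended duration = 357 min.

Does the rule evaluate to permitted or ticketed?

Atomic conditions:
  NOT disabled placard displayed: yes → false
  meter paid: no → false
  permit type = A: staff == A is false
  NOT street-cleaning window active: no → true
  day ∈ {Fri, Mon, Thu, Tue}: Wed is not in the set → false
  commercial vehicle: no → false
  vehicle length ≥ 388 in: 265 ≥ 388 is false
  hour of day (0-23) between 19 and 20: 3 in [19, 20] is false
  intended duration < 638 min: 357 < 638 is true
  NOT resident of the zone: yes → false
  NOT snow emergency in effect: no → true
  electric vehicle: yes → true
  resident of the zone: yes → true
  permit type ∈ {A, C, staff}: staff is in the set → true
Combine:
[1.1.1.1.1] false OR false = false
[1.1.1.1.2] false AND true = false
[1.1.1.1.3] false OR false = false
[1.1.1.1] false OR false OR false = false
[1.1.1] NOT false = true
[1.1.2.1.1] false OR false = false
[1.1.2.1.2] true OR false = true
[1.1.2.1] false AND true = false
[1.1.2.2.1] NOT true = false
[1.1.2.2.2.1] NOT true = false
[1.1.2.2.2] NOT false = true
[1.1.2.2] false OR true = true
[1.1.2] false OR true = true
[1.1] true AND true = true
[1] NOT true = false
[2] true → true = true
[root] false AND true = false
Overall: false → ticketed

Ticketed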